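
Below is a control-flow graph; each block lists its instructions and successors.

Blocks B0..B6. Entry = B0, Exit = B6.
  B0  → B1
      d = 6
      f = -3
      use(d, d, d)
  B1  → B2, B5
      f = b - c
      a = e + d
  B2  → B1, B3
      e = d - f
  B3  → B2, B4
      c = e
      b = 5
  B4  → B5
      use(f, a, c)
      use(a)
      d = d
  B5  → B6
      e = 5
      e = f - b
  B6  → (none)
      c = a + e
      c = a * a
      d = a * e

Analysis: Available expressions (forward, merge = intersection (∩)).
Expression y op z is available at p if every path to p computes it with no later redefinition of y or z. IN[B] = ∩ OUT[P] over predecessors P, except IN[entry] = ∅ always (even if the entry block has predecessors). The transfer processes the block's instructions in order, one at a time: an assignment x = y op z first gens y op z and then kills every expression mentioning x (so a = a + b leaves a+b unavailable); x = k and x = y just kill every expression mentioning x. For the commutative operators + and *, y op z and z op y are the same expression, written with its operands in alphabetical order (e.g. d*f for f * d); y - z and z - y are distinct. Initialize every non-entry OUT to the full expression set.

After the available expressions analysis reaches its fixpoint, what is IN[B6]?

Answer: {f-b}

Working:
Per-block solution:
  B0: | IN={} | OUT={}
  B1: | IN={} | OUT={b-c, d+e}
  B2: | IN={} | OUT={d-f}
  B3: | IN={d-f} | OUT={d-f}
  B4: | IN={d-f} | OUT={}
  B5: | IN={} | OUT={f-b}
  B6: | IN={f-b} | OUT={a*a, a*e, a+e, f-b}

Merge at B6: IN[B6] = OUT[B5] = {f-b}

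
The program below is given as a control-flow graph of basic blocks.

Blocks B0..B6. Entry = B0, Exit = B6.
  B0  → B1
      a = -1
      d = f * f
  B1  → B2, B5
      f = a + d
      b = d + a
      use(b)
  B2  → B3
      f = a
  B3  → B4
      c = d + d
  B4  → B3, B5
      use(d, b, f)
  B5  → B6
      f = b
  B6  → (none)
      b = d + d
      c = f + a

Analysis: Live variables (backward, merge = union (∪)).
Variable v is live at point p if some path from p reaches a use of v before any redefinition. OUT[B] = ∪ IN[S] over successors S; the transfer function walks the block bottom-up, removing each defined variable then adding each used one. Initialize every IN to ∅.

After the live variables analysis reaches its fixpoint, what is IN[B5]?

Answer: {a, b, d}

Derivation:
Fixpoint table:
  B0:  IN={f}  OUT={a, d}
  B1:  IN={a, d}  OUT={a, b, d}
  B2:  IN={a, b, d}  OUT={a, b, d, f}
  B3:  IN={a, b, d, f}  OUT={a, b, d, f}
  B4:  IN={a, b, d, f}  OUT={a, b, d, f}
  B5:  IN={a, b, d}  OUT={a, d, f}
  B6:  IN={a, d, f}  OUT={}

Merge at B5: OUT[B5] = IN[B6] = {a, d, f}
Applying B5's transfer function to that OUT value gives IN[B5] (row B5 above).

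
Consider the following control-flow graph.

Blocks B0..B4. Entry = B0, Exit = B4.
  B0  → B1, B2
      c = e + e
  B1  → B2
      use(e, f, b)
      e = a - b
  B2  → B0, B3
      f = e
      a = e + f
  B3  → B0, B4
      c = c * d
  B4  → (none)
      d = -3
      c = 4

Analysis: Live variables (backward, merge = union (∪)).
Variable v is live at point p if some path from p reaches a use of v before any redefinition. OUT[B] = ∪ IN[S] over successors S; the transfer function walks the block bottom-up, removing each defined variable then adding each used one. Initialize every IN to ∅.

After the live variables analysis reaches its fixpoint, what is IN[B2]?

Fixpoint table:
  B0:   IN={a, b, d, e, f}   OUT={a, b, c, d, e, f}
  B1:   IN={a, b, c, d, e, f}   OUT={b, c, d, e}
  B2:   IN={b, c, d, e}   OUT={a, b, c, d, e, f}
  B3:   IN={a, b, c, d, e, f}   OUT={a, b, d, e, f}
  B4:   IN={}   OUT={}

Merge at B2: OUT[B2] = IN[B0] ⊔ IN[B3] = {a, b, c, d, e, f}
Applying B2's transfer function to that OUT value gives IN[B2] (row B2 above).

Answer: {b, c, d, e}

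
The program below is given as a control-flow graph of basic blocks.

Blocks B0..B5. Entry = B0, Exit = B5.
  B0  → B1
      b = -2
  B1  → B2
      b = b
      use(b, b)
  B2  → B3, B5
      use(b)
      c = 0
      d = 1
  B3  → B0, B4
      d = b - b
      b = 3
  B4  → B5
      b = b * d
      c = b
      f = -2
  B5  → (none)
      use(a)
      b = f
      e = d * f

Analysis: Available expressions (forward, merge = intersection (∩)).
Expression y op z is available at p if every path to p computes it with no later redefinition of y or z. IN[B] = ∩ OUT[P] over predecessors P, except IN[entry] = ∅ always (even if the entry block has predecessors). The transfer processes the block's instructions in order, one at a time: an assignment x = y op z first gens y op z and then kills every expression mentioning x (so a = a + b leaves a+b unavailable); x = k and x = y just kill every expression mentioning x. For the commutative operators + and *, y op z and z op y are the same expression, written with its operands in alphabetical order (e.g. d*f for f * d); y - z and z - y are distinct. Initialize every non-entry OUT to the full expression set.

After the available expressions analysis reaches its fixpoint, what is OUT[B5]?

Answer: {d*f}

Derivation:
Fixpoint table:
  B0: | IN={} | OUT={}
  B1: | IN={} | OUT={}
  B2: | IN={} | OUT={}
  B3: | IN={} | OUT={}
  B4: | IN={} | OUT={}
  B5: | IN={} | OUT={d*f}

Merge at B5: IN[B5] = OUT[B2] ∩ OUT[B4] = {}
Applying B5's transfer function to that IN value gives OUT[B5] (row B5 above).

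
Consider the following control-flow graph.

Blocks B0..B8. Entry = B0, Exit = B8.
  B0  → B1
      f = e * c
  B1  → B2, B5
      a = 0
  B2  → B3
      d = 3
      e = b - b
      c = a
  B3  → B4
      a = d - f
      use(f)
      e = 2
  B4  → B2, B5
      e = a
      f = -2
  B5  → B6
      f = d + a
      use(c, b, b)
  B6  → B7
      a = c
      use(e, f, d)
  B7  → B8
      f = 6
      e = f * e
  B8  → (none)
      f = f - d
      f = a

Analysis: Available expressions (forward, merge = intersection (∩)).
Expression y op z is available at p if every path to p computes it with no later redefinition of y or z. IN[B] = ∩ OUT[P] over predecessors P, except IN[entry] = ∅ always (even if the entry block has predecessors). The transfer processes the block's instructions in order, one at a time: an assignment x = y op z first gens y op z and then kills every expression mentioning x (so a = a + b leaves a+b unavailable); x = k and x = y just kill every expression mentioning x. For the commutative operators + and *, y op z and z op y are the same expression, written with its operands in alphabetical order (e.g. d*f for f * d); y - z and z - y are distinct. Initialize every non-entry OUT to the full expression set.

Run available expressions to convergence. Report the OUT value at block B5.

Fixpoint table:
  B0:   IN={}   OUT={c*e}
  B1:   IN={c*e}   OUT={c*e}
  B2:   IN={}   OUT={b-b}
  B3:   IN={b-b}   OUT={b-b, d-f}
  B4:   IN={b-b, d-f}   OUT={b-b}
  B5:   IN={}   OUT={a+d}
  B6:   IN={a+d}   OUT={}
  B7:   IN={}   OUT={}
  B8:   IN={}   OUT={}

Merge at B5: IN[B5] = OUT[B1] ∩ OUT[B4] = {}
Applying B5's transfer function to that IN value gives OUT[B5] (row B5 above).

Answer: {a+d}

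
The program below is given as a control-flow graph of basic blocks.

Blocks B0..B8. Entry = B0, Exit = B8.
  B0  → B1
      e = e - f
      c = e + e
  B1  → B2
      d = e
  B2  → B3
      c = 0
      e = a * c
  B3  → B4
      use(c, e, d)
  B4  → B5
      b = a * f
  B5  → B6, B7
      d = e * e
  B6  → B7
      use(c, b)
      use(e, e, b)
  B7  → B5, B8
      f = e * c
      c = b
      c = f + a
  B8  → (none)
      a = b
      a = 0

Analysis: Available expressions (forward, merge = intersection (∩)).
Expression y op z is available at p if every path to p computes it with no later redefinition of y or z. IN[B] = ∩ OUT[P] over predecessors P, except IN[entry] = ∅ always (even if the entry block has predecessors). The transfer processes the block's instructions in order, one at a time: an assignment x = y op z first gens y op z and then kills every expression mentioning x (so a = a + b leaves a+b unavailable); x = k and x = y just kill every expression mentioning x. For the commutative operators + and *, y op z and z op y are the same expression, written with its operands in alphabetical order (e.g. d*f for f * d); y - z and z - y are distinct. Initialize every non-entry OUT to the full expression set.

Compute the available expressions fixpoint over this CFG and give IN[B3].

Answer: {a*c}

Trace:
Fixpoint table:
  B0: | IN={} | OUT={e+e}
  B1: | IN={e+e} | OUT={e+e}
  B2: | IN={e+e} | OUT={a*c}
  B3: | IN={a*c} | OUT={a*c}
  B4: | IN={a*c} | OUT={a*c, a*f}
  B5: | IN={} | OUT={e*e}
  B6: | IN={e*e} | OUT={e*e}
  B7: | IN={e*e} | OUT={a+f, e*e}
  B8: | IN={a+f, e*e} | OUT={e*e}

Merge at B3: IN[B3] = OUT[B2] = {a*c}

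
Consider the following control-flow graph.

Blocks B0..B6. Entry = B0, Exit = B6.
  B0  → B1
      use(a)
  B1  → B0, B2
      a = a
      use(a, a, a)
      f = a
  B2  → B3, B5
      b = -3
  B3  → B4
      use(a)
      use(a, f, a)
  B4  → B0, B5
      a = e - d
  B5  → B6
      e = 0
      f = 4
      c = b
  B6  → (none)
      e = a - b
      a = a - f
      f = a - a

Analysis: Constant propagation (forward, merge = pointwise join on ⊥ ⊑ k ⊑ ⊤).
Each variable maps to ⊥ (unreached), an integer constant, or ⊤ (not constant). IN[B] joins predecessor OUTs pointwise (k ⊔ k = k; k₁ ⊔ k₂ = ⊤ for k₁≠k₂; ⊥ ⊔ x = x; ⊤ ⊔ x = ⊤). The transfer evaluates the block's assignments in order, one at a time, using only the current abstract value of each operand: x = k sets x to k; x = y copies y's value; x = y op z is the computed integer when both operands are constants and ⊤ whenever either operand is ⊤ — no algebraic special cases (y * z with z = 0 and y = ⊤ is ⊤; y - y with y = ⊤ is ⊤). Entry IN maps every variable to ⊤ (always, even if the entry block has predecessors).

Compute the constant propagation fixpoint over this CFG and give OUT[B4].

Per-block solution:
  B0:  IN=(all ⊤)  OUT=(all ⊤)
  B1:  IN=(all ⊤)  OUT=(all ⊤)
  B2:  IN=(all ⊤)  OUT={b:-3; rest ⊤}
  B3:  IN={b:-3; rest ⊤}  OUT={b:-3; rest ⊤}
  B4:  IN={b:-3; rest ⊤}  OUT={b:-3; rest ⊤}
  B5:  IN={b:-3; rest ⊤}  OUT={b:-3, c:-3, e:0, f:4; rest ⊤}
  B6:  IN={b:-3, c:-3, e:0, f:4; rest ⊤}  OUT={b:-3, c:-3; rest ⊤}

Merge at B4: IN[B4] = OUT[B3] = {a: ⊤, b: -3, c: ⊤, d: ⊤, e: ⊤, f: ⊤}
Applying B4's transfer function to that IN value gives OUT[B4] (row B4 above).

Answer: {a: ⊤, b: -3, c: ⊤, d: ⊤, e: ⊤, f: ⊤}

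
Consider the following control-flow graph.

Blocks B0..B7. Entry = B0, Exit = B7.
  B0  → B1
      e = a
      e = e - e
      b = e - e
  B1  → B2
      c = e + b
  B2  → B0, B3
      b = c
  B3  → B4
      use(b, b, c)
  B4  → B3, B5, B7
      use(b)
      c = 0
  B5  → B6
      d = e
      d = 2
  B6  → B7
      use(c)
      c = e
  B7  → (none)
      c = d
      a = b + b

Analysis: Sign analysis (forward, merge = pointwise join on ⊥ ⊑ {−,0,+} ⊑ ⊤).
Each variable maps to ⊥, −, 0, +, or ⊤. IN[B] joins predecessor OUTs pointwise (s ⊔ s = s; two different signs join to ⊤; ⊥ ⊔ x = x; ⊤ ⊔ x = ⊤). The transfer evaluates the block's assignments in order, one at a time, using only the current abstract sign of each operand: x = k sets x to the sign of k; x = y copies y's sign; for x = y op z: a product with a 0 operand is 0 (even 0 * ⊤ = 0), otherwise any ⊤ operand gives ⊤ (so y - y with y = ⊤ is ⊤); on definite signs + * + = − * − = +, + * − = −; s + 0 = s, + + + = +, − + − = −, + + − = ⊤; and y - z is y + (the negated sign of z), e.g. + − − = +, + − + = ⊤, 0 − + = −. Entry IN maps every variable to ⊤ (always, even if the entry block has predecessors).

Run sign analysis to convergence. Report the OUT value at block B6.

Answer: {a: ⊤, b: ⊤, c: ⊤, d: +, e: ⊤, f: ⊤}

Derivation:
Fixpoint table:
  B0:  IN=(all ⊤)  OUT=(all ⊤)
  B1:  IN=(all ⊤)  OUT=(all ⊤)
  B2:  IN=(all ⊤)  OUT=(all ⊤)
  B3:  IN=(all ⊤)  OUT=(all ⊤)
  B4:  IN=(all ⊤)  OUT={c:0; rest ⊤}
  B5:  IN={c:0; rest ⊤}  OUT={c:0, d:+; rest ⊤}
  B6:  IN={c:0, d:+; rest ⊤}  OUT={d:+; rest ⊤}
  B7:  IN=(all ⊤)  OUT=(all ⊤)

Merge at B6: IN[B6] = OUT[B5] = {a: ⊤, b: ⊤, c: 0, d: +, e: ⊤, f: ⊤}
Applying B6's transfer function to that IN value gives OUT[B6] (row B6 above).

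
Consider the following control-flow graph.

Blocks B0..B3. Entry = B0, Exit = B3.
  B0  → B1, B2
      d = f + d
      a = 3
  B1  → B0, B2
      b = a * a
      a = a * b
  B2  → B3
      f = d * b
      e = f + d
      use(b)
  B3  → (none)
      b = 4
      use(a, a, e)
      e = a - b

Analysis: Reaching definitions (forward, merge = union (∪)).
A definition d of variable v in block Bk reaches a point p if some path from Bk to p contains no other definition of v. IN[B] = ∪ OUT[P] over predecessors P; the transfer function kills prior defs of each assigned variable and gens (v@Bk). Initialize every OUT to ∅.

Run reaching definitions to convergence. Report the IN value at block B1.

Answer: {a@B0, b@B1, d@B0}

Trace:
Per-block solution:
  B0:  IN={a@B1, b@B1, d@B0}  OUT={a@B0, b@B1, d@B0}
  B1:  IN={a@B0, b@B1, d@B0}  OUT={a@B1, b@B1, d@B0}
  B2:  IN={a@B0, a@B1, b@B1, d@B0}  OUT={a@B0, a@B1, b@B1, d@B0, e@B2, f@B2}
  B3:  IN={a@B0, a@B1, b@B1, d@B0, e@B2, f@B2}  OUT={a@B0, a@B1, b@B3, d@B0, e@B3, f@B2}

Merge at B1: IN[B1] = OUT[B0] = {a@B0, b@B1, d@B0}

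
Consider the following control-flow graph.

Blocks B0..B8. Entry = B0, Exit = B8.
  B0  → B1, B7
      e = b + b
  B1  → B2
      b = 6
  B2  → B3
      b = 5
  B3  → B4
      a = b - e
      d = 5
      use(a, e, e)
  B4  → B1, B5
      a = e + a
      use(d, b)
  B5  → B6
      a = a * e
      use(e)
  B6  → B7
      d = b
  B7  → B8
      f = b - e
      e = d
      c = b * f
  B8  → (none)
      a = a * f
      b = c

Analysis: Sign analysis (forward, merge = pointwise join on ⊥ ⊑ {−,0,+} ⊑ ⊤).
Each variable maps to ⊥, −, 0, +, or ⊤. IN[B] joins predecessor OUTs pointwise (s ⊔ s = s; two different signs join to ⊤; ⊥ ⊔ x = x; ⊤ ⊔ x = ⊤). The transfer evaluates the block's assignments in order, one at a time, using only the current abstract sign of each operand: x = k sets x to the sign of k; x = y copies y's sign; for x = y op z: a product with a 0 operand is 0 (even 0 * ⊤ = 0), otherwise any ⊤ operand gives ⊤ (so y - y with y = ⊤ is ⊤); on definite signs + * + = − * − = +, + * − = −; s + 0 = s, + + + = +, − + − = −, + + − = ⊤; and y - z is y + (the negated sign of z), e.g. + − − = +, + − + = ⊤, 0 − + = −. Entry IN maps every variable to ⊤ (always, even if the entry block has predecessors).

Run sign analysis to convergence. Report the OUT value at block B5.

Answer: {a: ⊤, b: +, c: ⊤, d: +, e: ⊤, f: ⊤}

Working:
Converged values:
  B0:  IN=(all ⊤)  OUT=(all ⊤)
  B1:  IN=(all ⊤)  OUT={b:+; rest ⊤}
  B2:  IN={b:+; rest ⊤}  OUT={b:+; rest ⊤}
  B3:  IN={b:+; rest ⊤}  OUT={b:+, d:+; rest ⊤}
  B4:  IN={b:+, d:+; rest ⊤}  OUT={b:+, d:+; rest ⊤}
  B5:  IN={b:+, d:+; rest ⊤}  OUT={b:+, d:+; rest ⊤}
  B6:  IN={b:+, d:+; rest ⊤}  OUT={b:+, d:+; rest ⊤}
  B7:  IN=(all ⊤)  OUT=(all ⊤)
  B8:  IN=(all ⊤)  OUT=(all ⊤)

Merge at B5: IN[B5] = OUT[B4] = {a: ⊤, b: +, c: ⊤, d: +, e: ⊤, f: ⊤}
Applying B5's transfer function to that IN value gives OUT[B5] (row B5 above).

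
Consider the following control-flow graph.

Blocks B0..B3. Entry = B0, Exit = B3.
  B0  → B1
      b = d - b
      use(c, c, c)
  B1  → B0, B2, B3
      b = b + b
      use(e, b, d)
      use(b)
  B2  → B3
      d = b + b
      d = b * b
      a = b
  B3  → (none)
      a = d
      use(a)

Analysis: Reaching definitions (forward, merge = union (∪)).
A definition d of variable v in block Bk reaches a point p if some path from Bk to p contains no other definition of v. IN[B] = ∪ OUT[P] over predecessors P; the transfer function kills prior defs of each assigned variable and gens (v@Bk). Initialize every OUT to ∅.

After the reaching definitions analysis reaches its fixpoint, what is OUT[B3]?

Answer: {a@B3, b@B1, d@B2}

Derivation:
Fixpoint table:
  B0:   IN={b@B1}   OUT={b@B0}
  B1:   IN={b@B0}   OUT={b@B1}
  B2:   IN={b@B1}   OUT={a@B2, b@B1, d@B2}
  B3:   IN={a@B2, b@B1, d@B2}   OUT={a@B3, b@B1, d@B2}

Merge at B3: IN[B3] = OUT[B1] ⊔ OUT[B2] = {a@B2, b@B1, d@B2}
Applying B3's transfer function to that IN value gives OUT[B3] (row B3 above).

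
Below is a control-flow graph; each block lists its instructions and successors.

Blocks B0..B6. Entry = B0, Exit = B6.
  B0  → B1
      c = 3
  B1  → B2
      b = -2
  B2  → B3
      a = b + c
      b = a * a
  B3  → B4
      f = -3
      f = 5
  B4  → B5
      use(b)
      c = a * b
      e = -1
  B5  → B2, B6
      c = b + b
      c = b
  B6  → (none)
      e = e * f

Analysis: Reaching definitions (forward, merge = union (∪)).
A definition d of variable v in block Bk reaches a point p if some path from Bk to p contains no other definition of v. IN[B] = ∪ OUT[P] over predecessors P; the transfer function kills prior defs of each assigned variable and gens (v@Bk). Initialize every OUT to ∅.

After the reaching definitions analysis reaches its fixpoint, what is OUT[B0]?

Per-block solution:
  B0: | IN={} | OUT={c@B0}
  B1: | IN={c@B0} | OUT={b@B1, c@B0}
  B2: | IN={a@B2, b@B1, b@B2, c@B0, c@B5, e@B4, f@B3} | OUT={a@B2, b@B2, c@B0, c@B5, e@B4, f@B3}
  B3: | IN={a@B2, b@B2, c@B0, c@B5, e@B4, f@B3} | OUT={a@B2, b@B2, c@B0, c@B5, e@B4, f@B3}
  B4: | IN={a@B2, b@B2, c@B0, c@B5, e@B4, f@B3} | OUT={a@B2, b@B2, c@B4, e@B4, f@B3}
  B5: | IN={a@B2, b@B2, c@B4, e@B4, f@B3} | OUT={a@B2, b@B2, c@B5, e@B4, f@B3}
  B6: | IN={a@B2, b@B2, c@B5, e@B4, f@B3} | OUT={a@B2, b@B2, c@B5, e@B6, f@B3}

B0 is the boundary node: IN[B0] = {}
Applying B0's transfer function to that IN value gives OUT[B0] (row B0 above).

Answer: {c@B0}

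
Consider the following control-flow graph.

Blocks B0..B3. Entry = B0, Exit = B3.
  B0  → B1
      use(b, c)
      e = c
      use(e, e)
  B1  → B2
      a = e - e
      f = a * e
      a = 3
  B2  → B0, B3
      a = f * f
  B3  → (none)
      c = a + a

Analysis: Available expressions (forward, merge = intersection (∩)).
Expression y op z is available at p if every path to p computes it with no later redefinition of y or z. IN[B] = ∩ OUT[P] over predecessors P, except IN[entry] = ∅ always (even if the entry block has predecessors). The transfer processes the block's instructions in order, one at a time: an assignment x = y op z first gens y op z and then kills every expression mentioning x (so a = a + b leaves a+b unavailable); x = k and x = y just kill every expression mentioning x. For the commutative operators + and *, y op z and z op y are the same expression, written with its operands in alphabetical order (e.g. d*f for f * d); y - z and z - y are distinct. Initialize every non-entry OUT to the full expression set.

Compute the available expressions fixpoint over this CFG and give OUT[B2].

Converged values:
  B0:   IN={}   OUT={}
  B1:   IN={}   OUT={e-e}
  B2:   IN={e-e}   OUT={e-e, f*f}
  B3:   IN={e-e, f*f}   OUT={a+a, e-e, f*f}

Merge at B2: IN[B2] = OUT[B1] = {e-e}
Applying B2's transfer function to that IN value gives OUT[B2] (row B2 above).

Answer: {e-e, f*f}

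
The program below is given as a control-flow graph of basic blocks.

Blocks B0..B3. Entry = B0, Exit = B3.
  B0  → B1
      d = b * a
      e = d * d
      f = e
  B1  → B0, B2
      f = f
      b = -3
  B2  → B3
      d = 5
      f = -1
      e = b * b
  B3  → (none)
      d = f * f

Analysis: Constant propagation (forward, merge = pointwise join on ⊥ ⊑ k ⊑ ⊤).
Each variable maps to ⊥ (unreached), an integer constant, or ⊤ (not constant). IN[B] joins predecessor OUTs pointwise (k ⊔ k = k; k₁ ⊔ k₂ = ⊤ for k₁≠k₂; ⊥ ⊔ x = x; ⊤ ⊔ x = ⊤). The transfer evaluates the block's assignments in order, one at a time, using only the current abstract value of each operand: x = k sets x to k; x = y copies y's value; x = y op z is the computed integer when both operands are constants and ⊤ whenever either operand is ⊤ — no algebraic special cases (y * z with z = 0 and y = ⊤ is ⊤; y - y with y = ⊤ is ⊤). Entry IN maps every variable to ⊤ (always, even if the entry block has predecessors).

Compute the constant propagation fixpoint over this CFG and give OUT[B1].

Converged values:
  B0: | IN=(all ⊤) | OUT=(all ⊤)
  B1: | IN=(all ⊤) | OUT={b:-3; rest ⊤}
  B2: | IN={b:-3; rest ⊤} | OUT={b:-3, d:5, e:9, f:-1; rest ⊤}
  B3: | IN={b:-3, d:5, e:9, f:-1; rest ⊤} | OUT={b:-3, d:1, e:9, f:-1; rest ⊤}

Merge at B1: IN[B1] = OUT[B0] = {a: ⊤, b: ⊤, c: ⊤, d: ⊤, e: ⊤, f: ⊤}
Applying B1's transfer function to that IN value gives OUT[B1] (row B1 above).

Answer: {a: ⊤, b: -3, c: ⊤, d: ⊤, e: ⊤, f: ⊤}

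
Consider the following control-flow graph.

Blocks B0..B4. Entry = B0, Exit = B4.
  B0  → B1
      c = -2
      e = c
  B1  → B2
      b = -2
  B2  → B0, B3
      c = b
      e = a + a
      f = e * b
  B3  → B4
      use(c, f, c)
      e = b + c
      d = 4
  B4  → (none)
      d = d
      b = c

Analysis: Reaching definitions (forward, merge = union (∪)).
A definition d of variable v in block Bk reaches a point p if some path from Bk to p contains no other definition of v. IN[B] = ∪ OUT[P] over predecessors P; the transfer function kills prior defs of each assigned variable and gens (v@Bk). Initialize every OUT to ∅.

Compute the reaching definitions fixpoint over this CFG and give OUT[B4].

Answer: {b@B4, c@B2, d@B4, e@B3, f@B2}

Working:
Fixpoint table:
  B0:  IN={b@B1, c@B2, e@B2, f@B2}  OUT={b@B1, c@B0, e@B0, f@B2}
  B1:  IN={b@B1, c@B0, e@B0, f@B2}  OUT={b@B1, c@B0, e@B0, f@B2}
  B2:  IN={b@B1, c@B0, e@B0, f@B2}  OUT={b@B1, c@B2, e@B2, f@B2}
  B3:  IN={b@B1, c@B2, e@B2, f@B2}  OUT={b@B1, c@B2, d@B3, e@B3, f@B2}
  B4:  IN={b@B1, c@B2, d@B3, e@B3, f@B2}  OUT={b@B4, c@B2, d@B4, e@B3, f@B2}

Merge at B4: IN[B4] = OUT[B3] = {b@B1, c@B2, d@B3, e@B3, f@B2}
Applying B4's transfer function to that IN value gives OUT[B4] (row B4 above).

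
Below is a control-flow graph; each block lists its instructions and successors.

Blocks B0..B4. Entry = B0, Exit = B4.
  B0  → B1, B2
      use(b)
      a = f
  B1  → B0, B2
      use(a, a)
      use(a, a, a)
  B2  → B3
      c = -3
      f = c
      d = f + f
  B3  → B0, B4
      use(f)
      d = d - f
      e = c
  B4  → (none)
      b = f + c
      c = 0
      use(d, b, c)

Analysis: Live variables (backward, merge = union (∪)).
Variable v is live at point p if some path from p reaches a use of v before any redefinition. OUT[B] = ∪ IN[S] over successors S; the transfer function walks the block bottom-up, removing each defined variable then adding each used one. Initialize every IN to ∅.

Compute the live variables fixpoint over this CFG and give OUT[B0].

Answer: {a, b, f}

Trace:
Fixpoint table:
  B0: | IN={b, f} | OUT={a, b, f}
  B1: | IN={a, b, f} | OUT={b, f}
  B2: | IN={b} | OUT={b, c, d, f}
  B3: | IN={b, c, d, f} | OUT={b, c, d, f}
  B4: | IN={c, d, f} | OUT={}

Merge at B0: OUT[B0] = IN[B1] ⊔ IN[B2] = {a, b, f}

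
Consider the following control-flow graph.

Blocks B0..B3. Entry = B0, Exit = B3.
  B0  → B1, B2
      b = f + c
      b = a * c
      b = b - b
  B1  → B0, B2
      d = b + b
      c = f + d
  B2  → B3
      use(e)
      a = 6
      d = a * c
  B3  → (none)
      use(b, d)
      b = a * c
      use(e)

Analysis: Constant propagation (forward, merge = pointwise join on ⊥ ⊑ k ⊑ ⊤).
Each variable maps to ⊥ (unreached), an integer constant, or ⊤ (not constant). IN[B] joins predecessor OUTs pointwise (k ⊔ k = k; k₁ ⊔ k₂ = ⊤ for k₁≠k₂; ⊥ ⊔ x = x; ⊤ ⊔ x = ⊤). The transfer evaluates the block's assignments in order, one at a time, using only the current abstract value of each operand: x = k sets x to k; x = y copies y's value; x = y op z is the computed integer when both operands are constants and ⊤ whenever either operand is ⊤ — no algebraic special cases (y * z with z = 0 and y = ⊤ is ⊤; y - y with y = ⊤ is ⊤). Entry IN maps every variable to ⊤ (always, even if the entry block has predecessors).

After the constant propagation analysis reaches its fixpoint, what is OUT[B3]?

Per-block solution:
  B0:  IN=(all ⊤)  OUT=(all ⊤)
  B1:  IN=(all ⊤)  OUT=(all ⊤)
  B2:  IN=(all ⊤)  OUT={a:6; rest ⊤}
  B3:  IN={a:6; rest ⊤}  OUT={a:6; rest ⊤}

Merge at B3: IN[B3] = OUT[B2] = {a: 6, b: ⊤, c: ⊤, d: ⊤, e: ⊤, f: ⊤}
Applying B3's transfer function to that IN value gives OUT[B3] (row B3 above).

Answer: {a: 6, b: ⊤, c: ⊤, d: ⊤, e: ⊤, f: ⊤}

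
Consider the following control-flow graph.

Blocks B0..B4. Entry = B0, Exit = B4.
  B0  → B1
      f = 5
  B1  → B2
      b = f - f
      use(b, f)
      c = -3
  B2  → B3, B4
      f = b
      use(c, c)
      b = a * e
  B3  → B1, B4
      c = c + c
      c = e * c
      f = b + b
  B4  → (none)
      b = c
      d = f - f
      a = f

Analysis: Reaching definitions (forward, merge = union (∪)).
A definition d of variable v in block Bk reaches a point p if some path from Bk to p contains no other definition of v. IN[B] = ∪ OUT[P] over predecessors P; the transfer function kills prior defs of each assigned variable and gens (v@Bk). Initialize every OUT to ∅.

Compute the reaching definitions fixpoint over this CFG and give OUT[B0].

Answer: {f@B0}

Trace:
Per-block solution:
  B0:  IN={}  OUT={f@B0}
  B1:  IN={b@B2, c@B3, f@B0, f@B3}  OUT={b@B1, c@B1, f@B0, f@B3}
  B2:  IN={b@B1, c@B1, f@B0, f@B3}  OUT={b@B2, c@B1, f@B2}
  B3:  IN={b@B2, c@B1, f@B2}  OUT={b@B2, c@B3, f@B3}
  B4:  IN={b@B2, c@B1, c@B3, f@B2, f@B3}  OUT={a@B4, b@B4, c@B1, c@B3, d@B4, f@B2, f@B3}

B0 is the boundary node: IN[B0] = {}
Applying B0's transfer function to that IN value gives OUT[B0] (row B0 above).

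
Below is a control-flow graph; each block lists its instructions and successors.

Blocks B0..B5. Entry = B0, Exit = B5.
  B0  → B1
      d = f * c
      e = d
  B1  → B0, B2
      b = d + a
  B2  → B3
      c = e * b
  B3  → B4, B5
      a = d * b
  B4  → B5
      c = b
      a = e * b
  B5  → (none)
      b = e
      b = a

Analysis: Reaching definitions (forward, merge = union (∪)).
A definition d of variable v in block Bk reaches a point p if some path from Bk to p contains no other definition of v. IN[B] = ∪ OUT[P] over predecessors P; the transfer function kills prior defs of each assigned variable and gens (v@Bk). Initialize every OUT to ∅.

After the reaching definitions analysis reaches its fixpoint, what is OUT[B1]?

Answer: {b@B1, d@B0, e@B0}

Trace:
Per-block solution:
  B0: | IN={b@B1, d@B0, e@B0} | OUT={b@B1, d@B0, e@B0}
  B1: | IN={b@B1, d@B0, e@B0} | OUT={b@B1, d@B0, e@B0}
  B2: | IN={b@B1, d@B0, e@B0} | OUT={b@B1, c@B2, d@B0, e@B0}
  B3: | IN={b@B1, c@B2, d@B0, e@B0} | OUT={a@B3, b@B1, c@B2, d@B0, e@B0}
  B4: | IN={a@B3, b@B1, c@B2, d@B0, e@B0} | OUT={a@B4, b@B1, c@B4, d@B0, e@B0}
  B5: | IN={a@B3, a@B4, b@B1, c@B2, c@B4, d@B0, e@B0} | OUT={a@B3, a@B4, b@B5, c@B2, c@B4, d@B0, e@B0}

Merge at B1: IN[B1] = OUT[B0] = {b@B1, d@B0, e@B0}
Applying B1's transfer function to that IN value gives OUT[B1] (row B1 above).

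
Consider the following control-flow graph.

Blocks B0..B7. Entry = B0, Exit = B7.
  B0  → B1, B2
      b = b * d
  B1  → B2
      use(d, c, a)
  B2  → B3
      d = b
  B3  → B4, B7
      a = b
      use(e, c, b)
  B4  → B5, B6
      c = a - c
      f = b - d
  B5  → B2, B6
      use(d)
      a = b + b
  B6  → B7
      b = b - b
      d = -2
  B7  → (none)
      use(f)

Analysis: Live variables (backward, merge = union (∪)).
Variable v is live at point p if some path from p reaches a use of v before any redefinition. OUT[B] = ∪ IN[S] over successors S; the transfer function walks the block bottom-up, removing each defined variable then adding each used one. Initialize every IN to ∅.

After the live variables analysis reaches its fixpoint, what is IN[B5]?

Answer: {b, c, d, e, f}

Working:
Fixpoint table:
  B0:   IN={a, b, c, d, e, f}   OUT={a, b, c, d, e, f}
  B1:   IN={a, b, c, d, e, f}   OUT={b, c, e, f}
  B2:   IN={b, c, e, f}   OUT={b, c, d, e, f}
  B3:   IN={b, c, d, e, f}   OUT={a, b, c, d, e, f}
  B4:   IN={a, b, c, d, e}   OUT={b, c, d, e, f}
  B5:   IN={b, c, d, e, f}   OUT={b, c, e, f}
  B6:   IN={b, f}   OUT={f}
  B7:   IN={f}   OUT={}

Merge at B5: OUT[B5] = IN[B2] ⊔ IN[B6] = {b, c, e, f}
Applying B5's transfer function to that OUT value gives IN[B5] (row B5 above).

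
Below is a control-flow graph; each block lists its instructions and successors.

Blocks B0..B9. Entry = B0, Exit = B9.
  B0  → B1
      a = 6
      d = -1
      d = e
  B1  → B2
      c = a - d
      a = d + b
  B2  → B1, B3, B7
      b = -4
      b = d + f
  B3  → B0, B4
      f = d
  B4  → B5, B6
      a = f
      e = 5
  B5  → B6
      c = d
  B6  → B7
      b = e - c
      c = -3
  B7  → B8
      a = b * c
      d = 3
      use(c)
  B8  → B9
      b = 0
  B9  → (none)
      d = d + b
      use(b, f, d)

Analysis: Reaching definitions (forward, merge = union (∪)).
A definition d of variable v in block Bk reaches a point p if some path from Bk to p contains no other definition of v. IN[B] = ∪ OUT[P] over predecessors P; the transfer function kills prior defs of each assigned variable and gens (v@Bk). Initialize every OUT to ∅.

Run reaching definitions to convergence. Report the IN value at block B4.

Answer: {a@B1, b@B2, c@B1, d@B0, f@B3}

Derivation:
Converged values:
  B0:  IN={a@B1, b@B2, c@B1, d@B0, f@B3}  OUT={a@B0, b@B2, c@B1, d@B0, f@B3}
  B1:  IN={a@B0, a@B1, b@B2, c@B1, d@B0, f@B3}  OUT={a@B1, b@B2, c@B1, d@B0, f@B3}
  B2:  IN={a@B1, b@B2, c@B1, d@B0, f@B3}  OUT={a@B1, b@B2, c@B1, d@B0, f@B3}
  B3:  IN={a@B1, b@B2, c@B1, d@B0, f@B3}  OUT={a@B1, b@B2, c@B1, d@B0, f@B3}
  B4:  IN={a@B1, b@B2, c@B1, d@B0, f@B3}  OUT={a@B4, b@B2, c@B1, d@B0, e@B4, f@B3}
  B5:  IN={a@B4, b@B2, c@B1, d@B0, e@B4, f@B3}  OUT={a@B4, b@B2, c@B5, d@B0, e@B4, f@B3}
  B6:  IN={a@B4, b@B2, c@B1, c@B5, d@B0, e@B4, f@B3}  OUT={a@B4, b@B6, c@B6, d@B0, e@B4, f@B3}
  B7:  IN={a@B1, a@B4, b@B2, b@B6, c@B1, c@B6, d@B0, e@B4, f@B3}  OUT={a@B7, b@B2, b@B6, c@B1, c@B6, d@B7, e@B4, f@B3}
  B8:  IN={a@B7, b@B2, b@B6, c@B1, c@B6, d@B7, e@B4, f@B3}  OUT={a@B7, b@B8, c@B1, c@B6, d@B7, e@B4, f@B3}
  B9:  IN={a@B7, b@B8, c@B1, c@B6, d@B7, e@B4, f@B3}  OUT={a@B7, b@B8, c@B1, c@B6, d@B9, e@B4, f@B3}

Merge at B4: IN[B4] = OUT[B3] = {a@B1, b@B2, c@B1, d@B0, f@B3}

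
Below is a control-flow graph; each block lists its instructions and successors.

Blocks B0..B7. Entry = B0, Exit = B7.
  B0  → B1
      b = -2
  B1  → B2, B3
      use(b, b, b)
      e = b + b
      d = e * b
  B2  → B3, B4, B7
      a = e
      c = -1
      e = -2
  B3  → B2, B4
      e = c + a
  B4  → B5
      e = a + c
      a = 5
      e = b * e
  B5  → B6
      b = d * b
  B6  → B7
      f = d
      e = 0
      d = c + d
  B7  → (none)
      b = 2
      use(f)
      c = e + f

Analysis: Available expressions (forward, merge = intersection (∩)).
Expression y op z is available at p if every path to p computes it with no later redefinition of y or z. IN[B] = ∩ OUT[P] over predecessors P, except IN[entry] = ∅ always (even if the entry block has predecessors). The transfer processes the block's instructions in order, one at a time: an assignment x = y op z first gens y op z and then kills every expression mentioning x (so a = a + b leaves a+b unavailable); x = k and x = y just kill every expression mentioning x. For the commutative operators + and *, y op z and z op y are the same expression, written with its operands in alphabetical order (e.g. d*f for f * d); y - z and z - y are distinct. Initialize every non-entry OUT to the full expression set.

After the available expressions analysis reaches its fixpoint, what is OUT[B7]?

Answer: {e+f}

Working:
Fixpoint table:
  B0:   IN={}   OUT={}
  B1:   IN={}   OUT={b*e, b+b}
  B2:   IN={b+b}   OUT={b+b}
  B3:   IN={b+b}   OUT={a+c, b+b}
  B4:   IN={b+b}   OUT={b+b}
  B5:   IN={b+b}   OUT={}
  B6:   IN={}   OUT={}
  B7:   IN={}   OUT={e+f}

Merge at B7: IN[B7] = OUT[B2] ∩ OUT[B6] = {}
Applying B7's transfer function to that IN value gives OUT[B7] (row B7 above).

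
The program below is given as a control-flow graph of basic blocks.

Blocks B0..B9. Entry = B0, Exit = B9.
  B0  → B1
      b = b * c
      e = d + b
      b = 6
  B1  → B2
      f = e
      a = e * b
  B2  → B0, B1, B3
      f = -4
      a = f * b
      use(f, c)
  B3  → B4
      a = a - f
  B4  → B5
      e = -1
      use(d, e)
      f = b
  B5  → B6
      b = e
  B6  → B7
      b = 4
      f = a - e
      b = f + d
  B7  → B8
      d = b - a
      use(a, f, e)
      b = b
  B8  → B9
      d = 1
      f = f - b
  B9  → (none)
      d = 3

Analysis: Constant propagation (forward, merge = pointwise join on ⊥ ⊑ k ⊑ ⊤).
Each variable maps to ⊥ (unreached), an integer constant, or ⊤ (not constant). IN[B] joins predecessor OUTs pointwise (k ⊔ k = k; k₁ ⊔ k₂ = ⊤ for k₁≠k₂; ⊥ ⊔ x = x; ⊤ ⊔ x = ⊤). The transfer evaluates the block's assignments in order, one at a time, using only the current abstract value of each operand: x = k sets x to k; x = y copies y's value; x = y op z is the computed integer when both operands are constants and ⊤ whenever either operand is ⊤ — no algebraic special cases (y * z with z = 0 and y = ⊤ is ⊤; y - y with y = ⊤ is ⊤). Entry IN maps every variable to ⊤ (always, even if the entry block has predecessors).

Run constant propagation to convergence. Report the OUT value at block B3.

Answer: {a: -20, b: 6, c: ⊤, d: ⊤, e: ⊤, f: -4}

Trace:
Converged values:
  B0: | IN=(all ⊤) | OUT={b:6; rest ⊤}
  B1: | IN={b:6; rest ⊤} | OUT={b:6; rest ⊤}
  B2: | IN={b:6; rest ⊤} | OUT={a:-24, b:6, f:-4; rest ⊤}
  B3: | IN={a:-24, b:6, f:-4; rest ⊤} | OUT={a:-20, b:6, f:-4; rest ⊤}
  B4: | IN={a:-20, b:6, f:-4; rest ⊤} | OUT={a:-20, b:6, e:-1, f:6; rest ⊤}
  B5: | IN={a:-20, b:6, e:-1, f:6; rest ⊤} | OUT={a:-20, b:-1, e:-1, f:6; rest ⊤}
  B6: | IN={a:-20, b:-1, e:-1, f:6; rest ⊤} | OUT={a:-20, e:-1, f:-19; rest ⊤}
  B7: | IN={a:-20, e:-1, f:-19; rest ⊤} | OUT={a:-20, e:-1, f:-19; rest ⊤}
  B8: | IN={a:-20, e:-1, f:-19; rest ⊤} | OUT={a:-20, d:1, e:-1; rest ⊤}
  B9: | IN={a:-20, d:1, e:-1; rest ⊤} | OUT={a:-20, d:3, e:-1; rest ⊤}

Merge at B3: IN[B3] = OUT[B2] = {a: -24, b: 6, c: ⊤, d: ⊤, e: ⊤, f: -4}
Applying B3's transfer function to that IN value gives OUT[B3] (row B3 above).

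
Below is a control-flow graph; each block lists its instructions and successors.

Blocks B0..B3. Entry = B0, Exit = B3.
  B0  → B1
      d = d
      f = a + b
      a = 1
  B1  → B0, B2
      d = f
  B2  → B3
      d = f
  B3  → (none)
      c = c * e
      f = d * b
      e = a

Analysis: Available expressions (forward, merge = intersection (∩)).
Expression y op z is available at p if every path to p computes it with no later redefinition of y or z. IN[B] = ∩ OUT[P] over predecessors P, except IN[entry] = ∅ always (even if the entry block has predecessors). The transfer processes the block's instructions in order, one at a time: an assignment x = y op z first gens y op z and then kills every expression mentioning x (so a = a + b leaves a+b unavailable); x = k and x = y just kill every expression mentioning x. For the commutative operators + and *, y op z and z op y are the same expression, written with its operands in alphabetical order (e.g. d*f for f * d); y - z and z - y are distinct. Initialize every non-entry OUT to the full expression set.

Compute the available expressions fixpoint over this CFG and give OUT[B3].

Fixpoint table:
  B0:   IN={}   OUT={}
  B1:   IN={}   OUT={}
  B2:   IN={}   OUT={}
  B3:   IN={}   OUT={b*d}

Merge at B3: IN[B3] = OUT[B2] = {}
Applying B3's transfer function to that IN value gives OUT[B3] (row B3 above).

Answer: {b*d}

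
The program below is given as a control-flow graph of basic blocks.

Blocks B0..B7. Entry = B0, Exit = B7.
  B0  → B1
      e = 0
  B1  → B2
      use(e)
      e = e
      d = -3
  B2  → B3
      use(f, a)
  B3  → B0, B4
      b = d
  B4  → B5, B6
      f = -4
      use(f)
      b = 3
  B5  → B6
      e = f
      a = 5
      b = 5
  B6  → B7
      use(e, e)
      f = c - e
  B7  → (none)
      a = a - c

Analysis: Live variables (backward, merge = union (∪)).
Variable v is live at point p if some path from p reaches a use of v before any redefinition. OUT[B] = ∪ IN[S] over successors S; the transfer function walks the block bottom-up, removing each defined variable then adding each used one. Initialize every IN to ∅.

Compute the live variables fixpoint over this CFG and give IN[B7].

Answer: {a, c}

Derivation:
Per-block solution:
  B0:  IN={a, c, f}  OUT={a, c, e, f}
  B1:  IN={a, c, e, f}  OUT={a, c, d, e, f}
  B2:  IN={a, c, d, e, f}  OUT={a, c, d, e, f}
  B3:  IN={a, c, d, e, f}  OUT={a, c, e, f}
  B4:  IN={a, c, e}  OUT={a, c, e, f}
  B5:  IN={c, f}  OUT={a, c, e}
  B6:  IN={a, c, e}  OUT={a, c}
  B7:  IN={a, c}  OUT={}

B7 is the boundary node: OUT[B7] = {}
Applying B7's transfer function to that OUT value gives IN[B7] (row B7 above).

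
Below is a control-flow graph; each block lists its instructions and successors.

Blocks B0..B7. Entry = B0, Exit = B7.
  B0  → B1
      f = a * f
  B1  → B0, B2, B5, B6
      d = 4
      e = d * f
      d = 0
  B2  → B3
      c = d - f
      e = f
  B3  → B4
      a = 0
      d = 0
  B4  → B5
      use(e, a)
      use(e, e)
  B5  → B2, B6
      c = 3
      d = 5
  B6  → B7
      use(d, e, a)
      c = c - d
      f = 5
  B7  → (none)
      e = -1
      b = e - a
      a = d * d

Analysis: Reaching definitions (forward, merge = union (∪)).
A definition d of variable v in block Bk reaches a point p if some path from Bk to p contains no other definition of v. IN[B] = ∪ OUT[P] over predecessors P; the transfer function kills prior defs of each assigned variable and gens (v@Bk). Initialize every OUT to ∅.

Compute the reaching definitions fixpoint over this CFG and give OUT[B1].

Answer: {d@B1, e@B1, f@B0}

Trace:
Per-block solution:
  B0:  IN={d@B1, e@B1, f@B0}  OUT={d@B1, e@B1, f@B0}
  B1:  IN={d@B1, e@B1, f@B0}  OUT={d@B1, e@B1, f@B0}
  B2:  IN={a@B3, c@B5, d@B1, d@B5, e@B1, e@B2, f@B0}  OUT={a@B3, c@B2, d@B1, d@B5, e@B2, f@B0}
  B3:  IN={a@B3, c@B2, d@B1, d@B5, e@B2, f@B0}  OUT={a@B3, c@B2, d@B3, e@B2, f@B0}
  B4:  IN={a@B3, c@B2, d@B3, e@B2, f@B0}  OUT={a@B3, c@B2, d@B3, e@B2, f@B0}
  B5:  IN={a@B3, c@B2, d@B1, d@B3, e@B1, e@B2, f@B0}  OUT={a@B3, c@B5, d@B5, e@B1, e@B2, f@B0}
  B6:  IN={a@B3, c@B5, d@B1, d@B5, e@B1, e@B2, f@B0}  OUT={a@B3, c@B6, d@B1, d@B5, e@B1, e@B2, f@B6}
  B7:  IN={a@B3, c@B6, d@B1, d@B5, e@B1, e@B2, f@B6}  OUT={a@B7, b@B7, c@B6, d@B1, d@B5, e@B7, f@B6}

Merge at B1: IN[B1] = OUT[B0] = {d@B1, e@B1, f@B0}
Applying B1's transfer function to that IN value gives OUT[B1] (row B1 above).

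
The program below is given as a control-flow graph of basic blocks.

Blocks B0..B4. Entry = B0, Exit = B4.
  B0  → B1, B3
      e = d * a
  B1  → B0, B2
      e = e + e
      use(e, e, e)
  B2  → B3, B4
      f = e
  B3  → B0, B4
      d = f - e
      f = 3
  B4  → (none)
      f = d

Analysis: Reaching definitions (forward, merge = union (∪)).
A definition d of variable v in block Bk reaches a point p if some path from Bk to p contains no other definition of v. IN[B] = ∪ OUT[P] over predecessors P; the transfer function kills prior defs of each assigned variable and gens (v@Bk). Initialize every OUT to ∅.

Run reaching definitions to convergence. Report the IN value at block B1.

Answer: {d@B3, e@B0, f@B3}

Trace:
Converged values:
  B0:   IN={d@B3, e@B0, e@B1, f@B3}   OUT={d@B3, e@B0, f@B3}
  B1:   IN={d@B3, e@B0, f@B3}   OUT={d@B3, e@B1, f@B3}
  B2:   IN={d@B3, e@B1, f@B3}   OUT={d@B3, e@B1, f@B2}
  B3:   IN={d@B3, e@B0, e@B1, f@B2, f@B3}   OUT={d@B3, e@B0, e@B1, f@B3}
  B4:   IN={d@B3, e@B0, e@B1, f@B2, f@B3}   OUT={d@B3, e@B0, e@B1, f@B4}

Merge at B1: IN[B1] = OUT[B0] = {d@B3, e@B0, f@B3}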